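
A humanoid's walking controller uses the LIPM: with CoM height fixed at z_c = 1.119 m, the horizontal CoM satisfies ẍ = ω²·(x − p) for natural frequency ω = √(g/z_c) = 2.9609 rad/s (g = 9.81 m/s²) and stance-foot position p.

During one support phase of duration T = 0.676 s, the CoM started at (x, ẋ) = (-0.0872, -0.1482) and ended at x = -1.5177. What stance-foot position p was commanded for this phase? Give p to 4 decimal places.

p = 0.3639

ωT = 2.9609·0.676 = 2.001568; cosh(ωT) = 3.767889, sinh(ωT) = 3.632765
x(T) = p + (x₀−p)·cosh(ωT) + (ẋ₀/ω)·sinh(ωT) ⇒ p·(1 − cosh) = x(T) − x₀·cosh − (ẋ₀/ω)·sinh
numerator   = -1.5177 − (-0.0872)·3.767889 − (-0.1482/2.9609)·3.632765 = -1.007312
denominator = 1 − 3.767889 = -2.767889
p = -1.007312 / -2.767889 = 0.3639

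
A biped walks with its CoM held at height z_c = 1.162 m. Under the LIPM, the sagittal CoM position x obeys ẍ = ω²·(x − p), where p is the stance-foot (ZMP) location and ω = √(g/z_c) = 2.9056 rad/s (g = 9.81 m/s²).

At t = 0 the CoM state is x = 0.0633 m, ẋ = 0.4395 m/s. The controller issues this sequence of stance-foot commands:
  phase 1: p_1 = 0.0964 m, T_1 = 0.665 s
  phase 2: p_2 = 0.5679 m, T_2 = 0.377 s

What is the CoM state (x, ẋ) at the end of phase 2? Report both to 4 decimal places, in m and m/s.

phase 1: p=0.0964, T=0.665, ωT=1.932224, cosh=3.524838, sinh=3.380012; start (x,ẋ)=(0.063300, 0.439500) → end (x,ẋ)=(0.490987, 1.224092)
phase 2: p=0.5679, T=0.377, ωT=1.095411, cosh=1.662407, sinh=1.328005; start (x,ẋ)=(0.490987, 1.224092) → end (x,ẋ)=(0.999511, 1.738160)

x = 0.9995, ẋ = 1.7382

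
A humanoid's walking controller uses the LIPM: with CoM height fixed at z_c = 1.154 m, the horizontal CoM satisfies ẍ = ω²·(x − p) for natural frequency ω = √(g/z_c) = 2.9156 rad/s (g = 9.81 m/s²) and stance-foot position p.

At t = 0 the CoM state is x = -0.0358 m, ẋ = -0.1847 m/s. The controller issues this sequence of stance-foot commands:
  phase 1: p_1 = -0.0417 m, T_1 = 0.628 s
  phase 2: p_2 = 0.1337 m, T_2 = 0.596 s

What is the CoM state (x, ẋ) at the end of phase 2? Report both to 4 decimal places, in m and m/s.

x = -1.3981, ẋ = -4.3819

phase 1: p=-0.0417, T=0.628, ωT=1.830997, cosh=3.200179, sinh=3.039925; start (x,ẋ)=(-0.035800, -0.184700) → end (x,ẋ)=(-0.215395, -0.538780)
phase 2: p=0.1337, T=0.596, ωT=1.737698, cosh=2.930083, sinh=2.754158; start (x,ẋ)=(-0.215395, -0.538780) → end (x,ẋ)=(-1.398124, -4.381910)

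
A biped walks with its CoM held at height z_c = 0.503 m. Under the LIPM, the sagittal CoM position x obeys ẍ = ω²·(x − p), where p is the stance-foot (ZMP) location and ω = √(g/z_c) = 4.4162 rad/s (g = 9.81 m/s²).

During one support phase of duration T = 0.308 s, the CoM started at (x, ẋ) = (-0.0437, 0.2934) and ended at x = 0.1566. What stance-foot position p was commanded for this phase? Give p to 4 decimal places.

p = -0.1174

ωT = 4.4162·0.308 = 1.360190; cosh(ωT) = 2.076772, sinh(ωT) = 1.820160
x(T) = p + (x₀−p)·cosh(ωT) + (ẋ₀/ω)·sinh(ωT) ⇒ p·(1 − cosh) = x(T) − x₀·cosh − (ẋ₀/ω)·sinh
numerator   = 0.1566 − (-0.0437)·2.076772 − (0.2934/4.4162)·1.820160 = 0.126429
denominator = 1 − 2.076772 = -1.076772
p = 0.126429 / -1.076772 = -0.1174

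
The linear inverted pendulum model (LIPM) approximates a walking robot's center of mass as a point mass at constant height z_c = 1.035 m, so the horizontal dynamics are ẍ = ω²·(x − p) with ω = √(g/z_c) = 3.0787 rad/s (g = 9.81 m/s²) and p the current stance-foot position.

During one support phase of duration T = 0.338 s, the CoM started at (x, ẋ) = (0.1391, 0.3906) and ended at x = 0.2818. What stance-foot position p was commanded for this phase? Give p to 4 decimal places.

p = 0.1635

ωT = 3.0787·0.338 = 1.040601; cosh(ωT) = 1.592080, sinh(ωT) = 1.238837
x(T) = p + (x₀−p)·cosh(ωT) + (ẋ₀/ω)·sinh(ωT) ⇒ p·(1 − cosh) = x(T) − x₀·cosh − (ẋ₀/ω)·sinh
numerator   = 0.2818 − (0.1391)·1.592080 − (0.3906/3.0787)·1.238837 = -0.096832
denominator = 1 − 1.592080 = -0.592080
p = -0.096832 / -0.592080 = 0.1635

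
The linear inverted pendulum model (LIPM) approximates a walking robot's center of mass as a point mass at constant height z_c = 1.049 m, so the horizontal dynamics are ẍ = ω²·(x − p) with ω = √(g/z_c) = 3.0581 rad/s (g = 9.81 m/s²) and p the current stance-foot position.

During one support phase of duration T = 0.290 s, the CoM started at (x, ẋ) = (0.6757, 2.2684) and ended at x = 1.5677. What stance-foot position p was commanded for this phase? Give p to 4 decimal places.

ωT = 3.0581·0.290 = 0.886849; cosh(ωT) = 1.419710, sinh(ωT) = 1.007758
x(T) = p + (x₀−p)·cosh(ωT) + (ẋ₀/ω)·sinh(ωT) ⇒ p·(1 − cosh) = x(T) − x₀·cosh − (ẋ₀/ω)·sinh
numerator   = 1.5677 − (0.6757)·1.419710 − (2.2684/3.0581)·1.007758 = -0.139121
denominator = 1 − 1.419710 = -0.419710
p = -0.139121 / -0.419710 = 0.3315

p = 0.3315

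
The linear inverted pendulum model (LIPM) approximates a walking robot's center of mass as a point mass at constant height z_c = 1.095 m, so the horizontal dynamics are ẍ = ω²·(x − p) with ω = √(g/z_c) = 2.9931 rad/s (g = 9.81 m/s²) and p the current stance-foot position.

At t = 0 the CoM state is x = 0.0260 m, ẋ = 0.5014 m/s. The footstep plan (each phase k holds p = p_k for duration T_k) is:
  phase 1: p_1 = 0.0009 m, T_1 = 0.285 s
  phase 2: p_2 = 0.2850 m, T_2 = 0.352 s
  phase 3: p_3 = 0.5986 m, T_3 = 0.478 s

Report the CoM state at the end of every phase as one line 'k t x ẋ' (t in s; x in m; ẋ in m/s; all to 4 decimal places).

1 0.2850 0.1966 0.7673
2 0.6370 0.4657 0.9007
3 1.1150 0.8980 1.2066

phase 1: p=0.0009, T=0.285, ωT=0.853034, cosh=1.386438, sinh=0.960317; start (x,ẋ)=(0.026000, 0.501400) → end (x,ẋ)=(0.196571, 0.767305)
phase 2: p=0.2850, T=0.352, ωT=1.053571, cosh=1.608282, sinh=1.259592; start (x,ẋ)=(0.196571, 0.767305) → end (x,ẋ)=(0.465687, 0.900658)
phase 3: p=0.5986, T=0.478, ωT=1.430702, cosh=2.210387, sinh=1.971246; start (x,ẋ)=(0.465687, 0.900658) → end (x,ẋ)=(0.897981, 1.206598)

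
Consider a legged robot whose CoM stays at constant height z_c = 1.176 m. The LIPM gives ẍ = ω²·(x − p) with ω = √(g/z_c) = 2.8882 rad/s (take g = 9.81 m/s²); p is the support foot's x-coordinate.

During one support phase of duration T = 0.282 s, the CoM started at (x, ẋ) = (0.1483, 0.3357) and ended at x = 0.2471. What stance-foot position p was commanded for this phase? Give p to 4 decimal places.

p = 0.1674

ωT = 2.8882·0.282 = 0.814472; cosh(ωT) = 1.350428, sinh(ωT) = 0.907556
x(T) = p + (x₀−p)·cosh(ωT) + (ẋ₀/ω)·sinh(ωT) ⇒ p·(1 − cosh) = x(T) − x₀·cosh − (ẋ₀/ω)·sinh
numerator   = 0.2471 − (0.1483)·1.350428 − (0.3357/2.8882)·0.907556 = -0.058655
denominator = 1 − 1.350428 = -0.350428
p = -0.058655 / -0.350428 = 0.1674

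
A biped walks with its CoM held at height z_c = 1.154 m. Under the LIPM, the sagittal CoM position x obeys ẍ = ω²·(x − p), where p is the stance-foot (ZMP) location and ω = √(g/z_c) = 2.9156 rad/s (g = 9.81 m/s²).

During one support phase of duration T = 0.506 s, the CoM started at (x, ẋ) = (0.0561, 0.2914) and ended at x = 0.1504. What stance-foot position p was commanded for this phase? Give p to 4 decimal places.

p = 0.1428

ωT = 2.9156·0.506 = 1.475294; cosh(ωT) = 2.300515, sinh(ωT) = 2.071804
x(T) = p + (x₀−p)·cosh(ωT) + (ẋ₀/ω)·sinh(ωT) ⇒ p·(1 − cosh) = x(T) − x₀·cosh − (ẋ₀/ω)·sinh
numerator   = 0.1504 − (0.0561)·2.300515 − (0.2914/2.9156)·2.071804 = -0.185726
denominator = 1 − 2.300515 = -1.300515
p = -0.185726 / -1.300515 = 0.1428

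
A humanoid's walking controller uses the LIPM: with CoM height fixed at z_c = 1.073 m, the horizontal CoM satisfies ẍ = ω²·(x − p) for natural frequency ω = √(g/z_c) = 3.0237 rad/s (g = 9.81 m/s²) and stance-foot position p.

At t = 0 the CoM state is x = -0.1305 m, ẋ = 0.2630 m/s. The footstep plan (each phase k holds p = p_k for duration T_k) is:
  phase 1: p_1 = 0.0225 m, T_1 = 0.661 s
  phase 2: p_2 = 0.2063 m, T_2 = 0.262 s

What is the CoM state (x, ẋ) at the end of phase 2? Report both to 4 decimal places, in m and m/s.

x = -0.5835, ẋ = -2.0920

phase 1: p=0.0225, T=0.661, ωT=1.998666, cosh=3.757360, sinh=3.621844; start (x,ẋ)=(-0.130500, 0.263000) → end (x,ẋ)=(-0.237350, -0.687374)
phase 2: p=0.2063, T=0.262, ωT=0.792209, cosh=1.330557, sinh=0.877713; start (x,ẋ)=(-0.237350, -0.687374) → end (x,ẋ)=(-0.583531, -2.092011)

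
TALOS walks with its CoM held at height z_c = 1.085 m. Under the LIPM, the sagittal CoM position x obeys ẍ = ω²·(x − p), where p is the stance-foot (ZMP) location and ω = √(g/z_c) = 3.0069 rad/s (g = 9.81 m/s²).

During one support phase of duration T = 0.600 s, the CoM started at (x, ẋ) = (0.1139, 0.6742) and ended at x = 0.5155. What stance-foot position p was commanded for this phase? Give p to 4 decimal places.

ωT = 3.0069·0.600 = 1.804140; cosh(ωT) = 3.119680, sinh(ωT) = 2.955064
x(T) = p + (x₀−p)·cosh(ωT) + (ẋ₀/ω)·sinh(ωT) ⇒ p·(1 − cosh) = x(T) − x₀·cosh − (ẋ₀/ω)·sinh
numerator   = 0.5155 − (0.1139)·3.119680 − (0.6742/3.0069)·2.955064 = -0.502409
denominator = 1 − 3.119680 = -2.119680
p = -0.502409 / -2.119680 = 0.2370

p = 0.2370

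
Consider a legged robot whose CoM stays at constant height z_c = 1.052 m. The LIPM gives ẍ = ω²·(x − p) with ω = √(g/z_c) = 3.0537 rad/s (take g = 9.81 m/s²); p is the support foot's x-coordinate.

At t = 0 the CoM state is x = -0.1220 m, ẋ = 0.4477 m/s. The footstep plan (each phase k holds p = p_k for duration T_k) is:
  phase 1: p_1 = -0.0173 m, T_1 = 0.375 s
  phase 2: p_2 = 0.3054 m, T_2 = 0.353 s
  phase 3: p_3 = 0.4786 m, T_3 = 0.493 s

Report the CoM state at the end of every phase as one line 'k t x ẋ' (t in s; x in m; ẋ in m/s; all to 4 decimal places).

phase 1: p=-0.0173, T=0.375, ωT=1.145138, cosh=1.730527, sinh=1.412347; start (x,ẋ)=(-0.122000, 0.447700) → end (x,ẋ)=(0.008577, 0.323198)
phase 2: p=0.3054, T=0.353, ωT=1.077956, cosh=1.639479, sinh=1.299188; start (x,ẋ)=(0.008577, 0.323198) → end (x,ẋ)=(-0.043732, -0.647721)
phase 3: p=0.4786, T=0.493, ωT=1.505474, cosh=2.364101, sinh=2.142189; start (x,ẋ)=(-0.043732, -0.647721) → end (x,ẋ)=(-1.210625, -4.948164)

1 0.3750 0.0086 0.3232
2 0.7280 -0.0437 -0.6477
3 1.2210 -1.2106 -4.9482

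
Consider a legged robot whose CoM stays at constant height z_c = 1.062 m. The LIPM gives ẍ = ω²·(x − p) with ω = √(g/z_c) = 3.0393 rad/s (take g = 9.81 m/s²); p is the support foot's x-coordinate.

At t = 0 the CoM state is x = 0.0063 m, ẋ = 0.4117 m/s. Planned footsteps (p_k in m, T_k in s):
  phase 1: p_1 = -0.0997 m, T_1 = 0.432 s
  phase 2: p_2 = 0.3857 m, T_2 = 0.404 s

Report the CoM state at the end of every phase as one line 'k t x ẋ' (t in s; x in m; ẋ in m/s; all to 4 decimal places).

phase 1: p=-0.0997, T=0.432, ωT=1.312978, cosh=1.993122, sinh=1.724104; start (x,ẋ)=(0.006300, 0.411700) → end (x,ẋ)=(0.345116, 1.376016)
phase 2: p=0.3857, T=0.404, ωT=1.227877, cosh=1.853444, sinh=1.560530; start (x,ẋ)=(0.345116, 1.376016) → end (x,ẋ)=(1.016996, 2.357881)

1 0.4320 0.3451 1.3760
2 0.8360 1.0170 2.3579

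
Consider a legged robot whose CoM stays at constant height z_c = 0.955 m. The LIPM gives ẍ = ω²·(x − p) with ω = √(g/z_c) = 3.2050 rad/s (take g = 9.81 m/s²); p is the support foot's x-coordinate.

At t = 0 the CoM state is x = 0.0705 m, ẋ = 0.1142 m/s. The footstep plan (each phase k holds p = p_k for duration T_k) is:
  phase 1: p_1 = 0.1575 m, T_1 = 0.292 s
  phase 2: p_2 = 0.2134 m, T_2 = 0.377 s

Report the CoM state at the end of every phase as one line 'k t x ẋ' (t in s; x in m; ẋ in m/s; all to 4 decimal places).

phase 1: p=0.1575, T=0.292, ωT=0.935860, cosh=1.470827, sinh=1.078578; start (x,ẋ)=(0.070500, 0.114200) → end (x,ẋ)=(0.067970, -0.132777)
phase 2: p=0.2134, T=0.377, ωT=1.208285, cosh=1.823224, sinh=1.524515; start (x,ẋ)=(0.067970, -0.132777) → end (x,ẋ)=(-0.114910, -0.952664)

1 0.2920 0.0680 -0.1328
2 0.6690 -0.1149 -0.9527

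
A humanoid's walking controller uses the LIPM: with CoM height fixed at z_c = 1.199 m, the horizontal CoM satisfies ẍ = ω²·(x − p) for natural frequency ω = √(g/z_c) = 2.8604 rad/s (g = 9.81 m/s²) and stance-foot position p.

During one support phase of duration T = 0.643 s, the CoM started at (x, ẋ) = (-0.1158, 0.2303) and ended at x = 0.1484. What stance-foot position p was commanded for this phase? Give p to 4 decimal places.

p = -0.1236

ωT = 2.8604·0.643 = 1.839237; cosh(ωT) = 3.225338, sinh(ωT) = 3.066399
x(T) = p + (x₀−p)·cosh(ωT) + (ẋ₀/ω)·sinh(ωT) ⇒ p·(1 − cosh) = x(T) − x₀·cosh − (ẋ₀/ω)·sinh
numerator   = 0.1484 − (-0.1158)·3.225338 − (0.2303/2.8604)·3.066399 = 0.275008
denominator = 1 − 3.225338 = -2.225338
p = 0.275008 / -2.225338 = -0.1236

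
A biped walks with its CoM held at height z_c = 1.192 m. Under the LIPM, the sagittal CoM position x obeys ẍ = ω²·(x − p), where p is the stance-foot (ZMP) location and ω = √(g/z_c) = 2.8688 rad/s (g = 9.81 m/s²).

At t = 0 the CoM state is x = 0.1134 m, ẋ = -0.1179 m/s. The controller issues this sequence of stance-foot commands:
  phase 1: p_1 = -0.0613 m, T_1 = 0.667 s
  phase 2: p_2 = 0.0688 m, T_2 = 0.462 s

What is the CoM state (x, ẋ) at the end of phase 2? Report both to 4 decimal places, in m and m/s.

x = 1.5147, ẋ = 4.2229

phase 1: p=-0.0613, T=0.667, ωT=1.913490, cosh=3.462130, sinh=3.314565; start (x,ẋ)=(0.113400, -0.117900) → end (x,ẋ)=(0.407314, 1.253007)
phase 2: p=0.0688, T=0.462, ωT=1.325386, cosh=2.014668, sinh=1.748968; start (x,ẋ)=(0.407314, 1.253007) → end (x,ẋ)=(1.514691, 4.222868)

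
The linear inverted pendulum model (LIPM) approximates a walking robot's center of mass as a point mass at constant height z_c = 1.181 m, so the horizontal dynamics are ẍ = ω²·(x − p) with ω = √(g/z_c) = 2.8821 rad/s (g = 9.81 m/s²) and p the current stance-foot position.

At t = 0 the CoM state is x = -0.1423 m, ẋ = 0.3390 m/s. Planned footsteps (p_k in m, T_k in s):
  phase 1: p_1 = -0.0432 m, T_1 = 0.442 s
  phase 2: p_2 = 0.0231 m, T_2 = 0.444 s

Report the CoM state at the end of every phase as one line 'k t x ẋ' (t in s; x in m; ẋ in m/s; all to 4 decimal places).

phase 1: p=-0.0432, T=0.442, ωT=1.273888, cosh=1.927233, sinh=1.647492; start (x,ẋ)=(-0.142300, 0.339000) → end (x,ẋ)=(-0.040407, 0.182782)
phase 2: p=0.0231, T=0.444, ωT=1.279652, cosh=1.936762, sinh=1.658628; start (x,ẋ)=(-0.040407, 0.182782) → end (x,ẋ)=(0.005292, 0.050422)

1 0.4420 -0.0404 0.1828
2 0.8860 0.0053 0.0504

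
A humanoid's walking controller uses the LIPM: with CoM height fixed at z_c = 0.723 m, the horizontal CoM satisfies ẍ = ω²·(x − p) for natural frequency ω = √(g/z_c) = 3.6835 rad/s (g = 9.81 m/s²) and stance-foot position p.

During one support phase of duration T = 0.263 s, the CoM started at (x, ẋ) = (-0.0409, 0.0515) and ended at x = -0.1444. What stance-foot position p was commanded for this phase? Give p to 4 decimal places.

ωT = 3.6835·0.263 = 0.968761; cosh(ωT) = 1.507115, sinh(ωT) = 1.127562
x(T) = p + (x₀−p)·cosh(ωT) + (ẋ₀/ω)·sinh(ωT) ⇒ p·(1 − cosh) = x(T) − x₀·cosh − (ẋ₀/ω)·sinh
numerator   = -0.1444 − (-0.0409)·1.507115 − (0.0515/3.6835)·1.127562 = -0.098524
denominator = 1 − 1.507115 = -0.507115
p = -0.098524 / -0.507115 = 0.1943

p = 0.1943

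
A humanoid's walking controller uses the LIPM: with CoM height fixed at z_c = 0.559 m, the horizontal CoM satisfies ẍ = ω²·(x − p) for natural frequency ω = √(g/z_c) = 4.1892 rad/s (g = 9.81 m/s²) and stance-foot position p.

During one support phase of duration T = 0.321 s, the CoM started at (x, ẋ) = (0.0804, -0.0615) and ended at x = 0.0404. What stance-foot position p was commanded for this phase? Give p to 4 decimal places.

ωT = 4.1892·0.321 = 1.344733; cosh(ωT) = 2.048886, sinh(ωT) = 1.788277
x(T) = p + (x₀−p)·cosh(ωT) + (ẋ₀/ω)·sinh(ωT) ⇒ p·(1 − cosh) = x(T) − x₀·cosh − (ẋ₀/ω)·sinh
numerator   = 0.0404 − (0.0804)·2.048886 − (-0.0615/4.1892)·1.788277 = -0.098077
denominator = 1 − 2.048886 = -1.048886
p = -0.098077 / -1.048886 = 0.0935

p = 0.0935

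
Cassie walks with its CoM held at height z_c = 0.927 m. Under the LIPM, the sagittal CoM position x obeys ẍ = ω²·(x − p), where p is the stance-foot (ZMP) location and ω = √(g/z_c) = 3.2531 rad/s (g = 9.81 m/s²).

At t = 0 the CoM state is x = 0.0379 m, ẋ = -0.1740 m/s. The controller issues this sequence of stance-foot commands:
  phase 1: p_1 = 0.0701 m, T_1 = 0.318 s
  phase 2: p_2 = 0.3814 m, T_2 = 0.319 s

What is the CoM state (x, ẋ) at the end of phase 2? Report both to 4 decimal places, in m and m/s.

x = -0.4521, ẋ = -2.3613

phase 1: p=0.0701, T=0.318, ωT=1.034486, cosh=1.584534, sinh=1.229125; start (x,ẋ)=(0.037900, -0.174000) → end (x,ẋ)=(-0.046665, -0.404460)
phase 2: p=0.3814, T=0.319, ωT=1.037739, cosh=1.588541, sinh=1.234286; start (x,ẋ)=(-0.046665, -0.404460) → end (x,ẋ)=(-0.452058, -2.361290)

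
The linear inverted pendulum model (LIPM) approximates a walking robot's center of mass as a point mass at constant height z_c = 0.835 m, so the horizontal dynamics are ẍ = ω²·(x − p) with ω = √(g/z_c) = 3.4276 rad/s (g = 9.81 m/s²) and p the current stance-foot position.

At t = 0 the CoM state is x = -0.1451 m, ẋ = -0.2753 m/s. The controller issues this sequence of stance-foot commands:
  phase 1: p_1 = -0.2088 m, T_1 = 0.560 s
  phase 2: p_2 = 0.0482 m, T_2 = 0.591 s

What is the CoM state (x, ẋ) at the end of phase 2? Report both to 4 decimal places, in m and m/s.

phase 1: p=-0.2088, T=0.560, ωT=1.919456, cosh=3.481968, sinh=3.335281; start (x,ẋ)=(-0.145100, -0.275300) → end (x,ẋ)=(-0.254884, -0.230367)
phase 2: p=0.0482, T=0.591, ωT=2.025712, cosh=3.856702, sinh=3.724802; start (x,ẋ)=(-0.254884, -0.230367) → end (x,ẋ)=(-1.371045, -4.757966)

x = -1.3710, ẋ = -4.7580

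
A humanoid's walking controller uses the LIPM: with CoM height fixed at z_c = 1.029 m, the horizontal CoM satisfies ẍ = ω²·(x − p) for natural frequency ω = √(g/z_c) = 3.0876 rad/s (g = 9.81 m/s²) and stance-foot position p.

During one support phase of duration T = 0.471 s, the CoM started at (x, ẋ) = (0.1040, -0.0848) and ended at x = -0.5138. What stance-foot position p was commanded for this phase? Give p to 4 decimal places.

p = 0.5511

ωT = 3.0876·0.471 = 1.454260; cosh(ωT) = 2.257443, sinh(ωT) = 2.023870
x(T) = p + (x₀−p)·cosh(ωT) + (ẋ₀/ω)·sinh(ωT) ⇒ p·(1 − cosh) = x(T) − x₀·cosh − (ẋ₀/ω)·sinh
numerator   = -0.5138 − (0.1040)·2.257443 − (-0.0848/3.0876)·2.023870 = -0.692989
denominator = 1 − 2.257443 = -1.257443
p = -0.692989 / -1.257443 = 0.5511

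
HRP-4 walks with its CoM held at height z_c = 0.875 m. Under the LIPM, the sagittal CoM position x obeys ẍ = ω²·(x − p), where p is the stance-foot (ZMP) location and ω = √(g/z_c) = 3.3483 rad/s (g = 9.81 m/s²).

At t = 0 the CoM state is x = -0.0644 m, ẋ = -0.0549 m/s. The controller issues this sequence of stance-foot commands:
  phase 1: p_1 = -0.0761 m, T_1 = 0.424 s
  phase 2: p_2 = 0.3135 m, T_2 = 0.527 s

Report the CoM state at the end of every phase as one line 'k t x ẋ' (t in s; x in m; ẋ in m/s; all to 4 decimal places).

phase 1: p=-0.0761, T=0.424, ωT=1.419679, cosh=2.188793, sinh=1.947001; start (x,ẋ)=(-0.064400, -0.054900) → end (x,ẋ)=(-0.082415, -0.043891)
phase 2: p=0.3135, T=0.527, ωT=1.764554, cosh=3.005116, sinh=2.833853; start (x,ẋ)=(-0.082415, -0.043891) → end (x,ẋ)=(-0.913417, -3.888570)

1 0.4240 -0.0824 -0.0439
2 0.9510 -0.9134 -3.8886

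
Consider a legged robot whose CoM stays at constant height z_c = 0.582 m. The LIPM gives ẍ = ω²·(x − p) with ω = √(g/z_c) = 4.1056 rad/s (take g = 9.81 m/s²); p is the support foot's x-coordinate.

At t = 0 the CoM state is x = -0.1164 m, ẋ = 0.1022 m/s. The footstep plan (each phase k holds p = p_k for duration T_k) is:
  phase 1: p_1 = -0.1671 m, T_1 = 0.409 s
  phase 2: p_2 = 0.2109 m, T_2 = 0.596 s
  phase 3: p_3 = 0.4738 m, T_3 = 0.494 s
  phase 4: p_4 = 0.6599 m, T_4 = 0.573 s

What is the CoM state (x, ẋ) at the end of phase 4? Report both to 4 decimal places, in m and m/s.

phase 1: p=-0.1671, T=0.409, ωT=1.679190, cosh=2.773869, sinh=2.587344; start (x,ẋ)=(-0.116400, 0.102200) → end (x,ẋ)=(0.037941, 0.822055)
phase 2: p=0.2109, T=0.596, ωT=2.446938, cosh=5.819736, sinh=5.733177; start (x,ẋ)=(0.037941, 0.822055) → end (x,ẋ)=(0.352269, 0.713024)
phase 3: p=0.4738, T=0.494, ωT=2.028166, cosh=3.865857, sinh=3.734281; start (x,ẋ)=(0.352269, 0.713024) → end (x,ẋ)=(0.652515, 0.893201)
phase 4: p=0.6599, T=0.573, ωT=2.352509, cosh=5.303520, sinh=5.208389; start (x,ẋ)=(0.652515, 0.893201) → end (x,ẋ)=(1.753853, 4.579188)

x = 1.7539, ẋ = 4.5792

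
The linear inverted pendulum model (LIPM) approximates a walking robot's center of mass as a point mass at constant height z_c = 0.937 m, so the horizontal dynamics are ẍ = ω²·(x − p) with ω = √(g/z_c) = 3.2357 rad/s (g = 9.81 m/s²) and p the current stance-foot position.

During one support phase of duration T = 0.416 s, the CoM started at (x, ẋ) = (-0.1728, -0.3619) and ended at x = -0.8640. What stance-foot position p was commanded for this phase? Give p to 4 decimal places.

ωT = 3.2357·0.416 = 1.346051; cosh(ωT) = 2.051245, sinh(ωT) = 1.790979
x(T) = p + (x₀−p)·cosh(ωT) + (ẋ₀/ω)·sinh(ωT) ⇒ p·(1 − cosh) = x(T) − x₀·cosh − (ẋ₀/ω)·sinh
numerator   = -0.8640 − (-0.1728)·2.051245 − (-0.3619/3.2357)·1.790979 = -0.309231
denominator = 1 − 2.051245 = -1.051245
p = -0.309231 / -1.051245 = 0.2942

p = 0.2942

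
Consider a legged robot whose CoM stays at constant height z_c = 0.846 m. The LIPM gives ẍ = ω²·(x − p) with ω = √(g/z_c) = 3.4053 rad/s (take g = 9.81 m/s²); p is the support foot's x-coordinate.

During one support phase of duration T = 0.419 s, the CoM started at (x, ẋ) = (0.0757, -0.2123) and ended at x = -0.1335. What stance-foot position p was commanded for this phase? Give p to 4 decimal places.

p = 0.1479

ωT = 3.4053·0.419 = 1.426821; cosh(ωT) = 2.202753, sinh(ωT) = 1.962682
x(T) = p + (x₀−p)·cosh(ωT) + (ẋ₀/ω)·sinh(ωT) ⇒ p·(1 − cosh) = x(T) − x₀·cosh − (ẋ₀/ω)·sinh
numerator   = -0.1335 − (0.0757)·2.202753 − (-0.2123/3.4053)·1.962682 = -0.177887
denominator = 1 − 2.202753 = -1.202753
p = -0.177887 / -1.202753 = 0.1479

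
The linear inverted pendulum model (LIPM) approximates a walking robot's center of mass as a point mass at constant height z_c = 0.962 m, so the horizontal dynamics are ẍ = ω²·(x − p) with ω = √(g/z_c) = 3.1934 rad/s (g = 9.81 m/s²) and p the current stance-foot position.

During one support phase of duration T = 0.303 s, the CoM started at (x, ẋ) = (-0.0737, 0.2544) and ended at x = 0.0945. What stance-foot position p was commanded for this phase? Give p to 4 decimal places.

p = -0.2289

ωT = 3.1934·0.303 = 0.967600; cosh(ωT) = 1.505808, sinh(ωT) = 1.125814
x(T) = p + (x₀−p)·cosh(ωT) + (ẋ₀/ω)·sinh(ωT) ⇒ p·(1 − cosh) = x(T) − x₀·cosh − (ẋ₀/ω)·sinh
numerator   = 0.0945 − (-0.0737)·1.505808 − (0.2544/3.1934)·1.125814 = 0.115791
denominator = 1 − 1.505808 = -0.505808
p = 0.115791 / -0.505808 = -0.2289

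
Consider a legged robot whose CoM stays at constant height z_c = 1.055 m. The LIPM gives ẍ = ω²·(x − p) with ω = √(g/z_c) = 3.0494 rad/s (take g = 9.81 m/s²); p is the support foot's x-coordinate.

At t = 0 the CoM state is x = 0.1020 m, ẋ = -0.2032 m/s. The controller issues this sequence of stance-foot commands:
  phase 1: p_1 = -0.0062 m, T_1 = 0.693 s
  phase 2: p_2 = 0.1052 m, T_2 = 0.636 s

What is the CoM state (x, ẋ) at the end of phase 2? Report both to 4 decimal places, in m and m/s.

x = 0.9073, ẋ = 2.4856

phase 1: p=-0.0062, T=0.693, ωT=2.113234, cosh=4.197904, sinh=4.077057; start (x,ẋ)=(0.102000, -0.203200) → end (x,ẋ)=(0.176334, 0.492191)
phase 2: p=0.1052, T=0.636, ωT=1.939418, cosh=3.549246, sinh=3.405459; start (x,ẋ)=(0.176334, 0.492191) → end (x,ẋ)=(0.907334, 2.485607)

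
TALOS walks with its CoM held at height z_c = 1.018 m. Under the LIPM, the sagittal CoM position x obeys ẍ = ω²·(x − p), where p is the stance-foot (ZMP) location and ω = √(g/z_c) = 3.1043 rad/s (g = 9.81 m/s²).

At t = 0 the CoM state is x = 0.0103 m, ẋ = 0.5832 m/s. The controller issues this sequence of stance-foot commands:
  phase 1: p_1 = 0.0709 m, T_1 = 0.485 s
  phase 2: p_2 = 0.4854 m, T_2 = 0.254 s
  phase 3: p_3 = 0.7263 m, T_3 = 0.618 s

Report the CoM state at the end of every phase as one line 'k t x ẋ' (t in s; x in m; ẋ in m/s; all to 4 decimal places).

1 0.4850 0.3301 0.9758
2 0.7390 0.5537 0.8745
3 1.3570 1.0644 1.2565

phase 1: p=0.0709, T=0.485, ωT=1.505585, cosh=2.364339, sinh=2.142452; start (x,ẋ)=(0.010300, 0.583200) → end (x,ẋ)=(0.330120, 0.975843)
phase 2: p=0.4854, T=0.254, ωT=0.788492, cosh=1.327303, sinh=0.872774; start (x,ẋ)=(0.330120, 0.975843) → end (x,ẋ)=(0.553655, 0.874533)
phase 3: p=0.7263, T=0.618, ωT=1.918457, cosh=3.478639, sinh=3.331806; start (x,ẋ)=(0.553655, 0.874533) → end (x,ẋ)=(1.064354, 1.256527)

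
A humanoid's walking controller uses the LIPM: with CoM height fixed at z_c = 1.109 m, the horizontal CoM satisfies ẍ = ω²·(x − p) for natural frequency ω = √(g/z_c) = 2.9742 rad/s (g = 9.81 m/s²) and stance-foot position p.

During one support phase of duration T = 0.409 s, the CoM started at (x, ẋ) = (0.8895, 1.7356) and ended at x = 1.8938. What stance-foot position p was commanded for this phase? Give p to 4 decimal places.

ωT = 2.9742·0.409 = 1.216448; cosh(ωT) = 1.835729, sinh(ωT) = 1.539448
x(T) = p + (x₀−p)·cosh(ωT) + (ẋ₀/ω)·sinh(ωT) ⇒ p·(1 − cosh) = x(T) − x₀·cosh − (ẋ₀/ω)·sinh
numerator   = 1.8938 − (0.8895)·1.835729 − (1.7356/2.9742)·1.539448 = -0.637429
denominator = 1 − 1.835729 = -0.835729
p = -0.637429 / -0.835729 = 0.7627

p = 0.7627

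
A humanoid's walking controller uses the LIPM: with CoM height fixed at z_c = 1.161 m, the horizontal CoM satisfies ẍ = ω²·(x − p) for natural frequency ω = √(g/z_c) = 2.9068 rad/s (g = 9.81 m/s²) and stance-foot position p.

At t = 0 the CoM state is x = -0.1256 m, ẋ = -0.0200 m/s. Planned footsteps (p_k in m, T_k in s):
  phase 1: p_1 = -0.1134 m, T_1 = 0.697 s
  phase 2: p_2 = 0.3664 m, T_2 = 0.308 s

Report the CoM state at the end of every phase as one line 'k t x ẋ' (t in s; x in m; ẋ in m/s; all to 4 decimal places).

1 0.6970 -0.1861 -0.2093
2 1.0050 -0.4962 -1.9367

phase 1: p=-0.1134, T=0.697, ωT=2.026040, cosh=3.857924, sinh=3.726067; start (x,ẋ)=(-0.125600, -0.020000) → end (x,ẋ)=(-0.186104, -0.209296)
phase 2: p=0.3664, T=0.308, ωT=0.895294, cosh=1.428272, sinh=1.019785; start (x,ẋ)=(-0.186104, -0.209296) → end (x,ẋ)=(-0.496152, -1.936723)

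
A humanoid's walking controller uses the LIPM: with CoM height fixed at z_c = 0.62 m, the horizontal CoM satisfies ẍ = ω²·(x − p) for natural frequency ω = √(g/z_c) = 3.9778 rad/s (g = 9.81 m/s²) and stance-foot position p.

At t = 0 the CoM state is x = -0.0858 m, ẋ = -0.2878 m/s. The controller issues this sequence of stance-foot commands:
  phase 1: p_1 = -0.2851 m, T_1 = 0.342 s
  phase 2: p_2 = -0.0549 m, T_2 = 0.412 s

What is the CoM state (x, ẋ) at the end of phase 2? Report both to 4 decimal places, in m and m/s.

x = 0.6108, ẋ = 2.7720

phase 1: p=-0.2851, T=0.342, ωT=1.360408, cosh=2.077169, sinh=1.820613; start (x,ẋ)=(-0.085800, -0.287800) → end (x,ẋ)=(-0.002844, 0.845528)
phase 2: p=-0.0549, T=0.412, ωT=1.638854, cosh=2.671733, sinh=2.477530; start (x,ẋ)=(-0.002844, 0.845528) → end (x,ẋ)=(0.610807, 2.772039)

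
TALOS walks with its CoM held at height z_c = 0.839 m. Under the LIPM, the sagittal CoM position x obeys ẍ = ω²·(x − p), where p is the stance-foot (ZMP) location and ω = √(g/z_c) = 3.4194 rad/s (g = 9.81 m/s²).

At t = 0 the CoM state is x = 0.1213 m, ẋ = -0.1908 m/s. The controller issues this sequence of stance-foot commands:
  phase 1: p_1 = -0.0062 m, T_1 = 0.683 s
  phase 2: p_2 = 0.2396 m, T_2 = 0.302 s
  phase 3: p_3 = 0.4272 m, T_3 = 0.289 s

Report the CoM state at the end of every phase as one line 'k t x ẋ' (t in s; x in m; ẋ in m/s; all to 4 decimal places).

1 0.6830 0.3732 1.2365
2 0.9850 0.8943 2.5165
3 1.2740 1.9932 5.6968

phase 1: p=-0.0062, T=0.683, ωT=2.335450, cosh=5.215439, sinh=5.118672; start (x,ẋ)=(0.121300, -0.190800) → end (x,ẋ)=(0.373150, 1.236500)
phase 2: p=0.2396, T=0.302, ωT=1.032659, cosh=1.582291, sinh=1.226232; start (x,ẋ)=(0.373150, 1.236500) → end (x,ẋ)=(0.894337, 2.516476)
phase 3: p=0.4272, T=0.289, ωT=0.988207, cosh=1.529328, sinh=1.157084; start (x,ẋ)=(0.894337, 2.516476) → end (x,ẋ)=(1.993151, 5.696761)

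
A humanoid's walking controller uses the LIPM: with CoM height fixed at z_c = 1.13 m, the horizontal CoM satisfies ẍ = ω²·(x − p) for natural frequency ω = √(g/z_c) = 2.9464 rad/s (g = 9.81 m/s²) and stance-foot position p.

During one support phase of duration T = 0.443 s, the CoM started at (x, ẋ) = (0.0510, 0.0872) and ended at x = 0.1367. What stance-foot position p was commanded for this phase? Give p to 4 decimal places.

p = 0.0151

ωT = 2.9464·0.443 = 1.305255; cosh(ωT) = 1.979867, sinh(ωT) = 1.708763
x(T) = p + (x₀−p)·cosh(ωT) + (ẋ₀/ω)·sinh(ωT) ⇒ p·(1 − cosh) = x(T) − x₀·cosh − (ẋ₀/ω)·sinh
numerator   = 0.1367 − (0.0510)·1.979867 − (0.0872/2.9464)·1.708763 = -0.014845
denominator = 1 − 1.979867 = -0.979867
p = -0.014845 / -0.979867 = 0.0151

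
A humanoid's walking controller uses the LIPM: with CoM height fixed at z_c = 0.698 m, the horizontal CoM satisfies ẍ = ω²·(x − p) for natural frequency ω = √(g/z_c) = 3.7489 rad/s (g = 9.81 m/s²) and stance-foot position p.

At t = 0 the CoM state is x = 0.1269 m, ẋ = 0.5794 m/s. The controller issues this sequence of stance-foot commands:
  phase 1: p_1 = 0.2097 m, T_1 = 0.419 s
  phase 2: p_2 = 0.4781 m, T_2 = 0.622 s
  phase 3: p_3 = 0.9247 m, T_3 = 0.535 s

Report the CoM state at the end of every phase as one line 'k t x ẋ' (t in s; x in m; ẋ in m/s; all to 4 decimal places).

1 0.4190 0.3576 0.7395
2 1.0410 0.8578 1.5393
3 1.5760 2.1698 4.9086

phase 1: p=0.2097, T=0.419, ωT=1.570789, cosh=2.509162, sinh=2.301281; start (x,ẋ)=(0.126900, 0.579400) → end (x,ẋ)=(0.357609, 0.739470)
phase 2: p=0.4781, T=0.622, ωT=2.331816, cosh=5.196870, sinh=5.099751; start (x,ẋ)=(0.357609, 0.739470) → end (x,ẋ)=(0.857849, 1.539328)
phase 3: p=0.9247, T=0.535, ωT=2.005661, cosh=3.782790, sinh=3.648218; start (x,ẋ)=(0.857849, 1.539328) → end (x,ẋ)=(2.169805, 4.908650)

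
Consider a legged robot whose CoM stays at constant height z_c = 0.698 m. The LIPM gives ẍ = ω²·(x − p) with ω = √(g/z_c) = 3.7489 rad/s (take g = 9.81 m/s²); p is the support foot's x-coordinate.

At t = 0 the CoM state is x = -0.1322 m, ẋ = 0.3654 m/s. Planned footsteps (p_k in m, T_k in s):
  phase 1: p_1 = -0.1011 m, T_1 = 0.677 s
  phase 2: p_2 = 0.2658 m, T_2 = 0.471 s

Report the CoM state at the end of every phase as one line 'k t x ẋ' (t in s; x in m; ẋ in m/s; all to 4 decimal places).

phase 1: p=-0.1011, T=0.677, ωT=2.538005, cosh=6.366714, sinh=6.287690; start (x,ẋ)=(-0.132200, 0.365400) → end (x,ẋ)=(0.313747, 1.593311)
phase 2: p=0.2658, T=0.471, ωT=1.765732, cosh=3.008455, sinh=2.837394; start (x,ẋ)=(0.313747, 1.593311) → end (x,ẋ)=(1.615962, 5.303426)

1 0.6770 0.3137 1.5933
2 1.1480 1.6160 5.3034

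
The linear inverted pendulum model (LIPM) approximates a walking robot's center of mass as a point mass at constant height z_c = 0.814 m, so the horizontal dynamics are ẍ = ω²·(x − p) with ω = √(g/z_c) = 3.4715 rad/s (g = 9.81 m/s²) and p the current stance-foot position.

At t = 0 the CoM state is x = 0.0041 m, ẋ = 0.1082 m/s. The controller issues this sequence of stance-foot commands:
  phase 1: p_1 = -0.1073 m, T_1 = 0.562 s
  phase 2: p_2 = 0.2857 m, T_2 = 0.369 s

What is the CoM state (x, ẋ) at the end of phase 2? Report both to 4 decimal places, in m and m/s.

phase 1: p=-0.1073, T=0.562, ωT=1.950983, cosh=3.588867, sinh=3.446733; start (x,ẋ)=(0.004100, 0.108200) → end (x,ẋ)=(0.399928, 1.721254)
phase 2: p=0.2857, T=0.369, ωT=1.280983, cosh=1.938971, sinh=1.661207; start (x,ẋ)=(0.399928, 1.721254) → end (x,ẋ)=(1.330851, 3.996200)

x = 1.3309, ẋ = 3.9962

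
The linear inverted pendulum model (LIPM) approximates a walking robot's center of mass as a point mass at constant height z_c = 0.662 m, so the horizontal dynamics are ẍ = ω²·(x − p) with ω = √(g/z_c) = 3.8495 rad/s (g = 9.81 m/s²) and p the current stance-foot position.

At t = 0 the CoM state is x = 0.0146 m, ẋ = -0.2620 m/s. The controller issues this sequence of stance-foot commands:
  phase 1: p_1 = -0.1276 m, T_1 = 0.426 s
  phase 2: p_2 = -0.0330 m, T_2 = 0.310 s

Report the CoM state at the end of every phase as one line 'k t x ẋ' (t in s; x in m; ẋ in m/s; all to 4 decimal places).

phase 1: p=-0.1276, T=0.426, ωT=1.639887, cosh=2.674294, sinh=2.480293; start (x,ẋ)=(0.014600, -0.262000) → end (x,ẋ)=(0.083874, 0.657044)
phase 2: p=-0.0330, T=0.310, ωT=1.193345, cosh=1.800650, sinh=1.497445; start (x,ẋ)=(0.083874, 0.657044) → end (x,ẋ)=(0.433038, 1.856817)

1 0.4260 0.0839 0.6570
2 0.7360 0.4330 1.8568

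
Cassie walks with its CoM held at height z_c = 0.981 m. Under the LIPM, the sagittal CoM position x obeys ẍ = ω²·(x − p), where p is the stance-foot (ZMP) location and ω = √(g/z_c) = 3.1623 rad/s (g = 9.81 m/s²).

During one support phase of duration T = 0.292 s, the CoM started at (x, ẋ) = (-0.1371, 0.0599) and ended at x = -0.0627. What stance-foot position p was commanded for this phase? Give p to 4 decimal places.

ωT = 3.1623·0.292 = 0.923392; cosh(ωT) = 1.457493, sinh(ωT) = 1.060323
x(T) = p + (x₀−p)·cosh(ωT) + (ẋ₀/ω)·sinh(ωT) ⇒ p·(1 − cosh) = x(T) − x₀·cosh − (ẋ₀/ω)·sinh
numerator   = -0.0627 − (-0.1371)·1.457493 − (0.0599/3.1623)·1.060323 = 0.117038
denominator = 1 − 1.457493 = -0.457493
p = 0.117038 / -0.457493 = -0.2558

p = -0.2558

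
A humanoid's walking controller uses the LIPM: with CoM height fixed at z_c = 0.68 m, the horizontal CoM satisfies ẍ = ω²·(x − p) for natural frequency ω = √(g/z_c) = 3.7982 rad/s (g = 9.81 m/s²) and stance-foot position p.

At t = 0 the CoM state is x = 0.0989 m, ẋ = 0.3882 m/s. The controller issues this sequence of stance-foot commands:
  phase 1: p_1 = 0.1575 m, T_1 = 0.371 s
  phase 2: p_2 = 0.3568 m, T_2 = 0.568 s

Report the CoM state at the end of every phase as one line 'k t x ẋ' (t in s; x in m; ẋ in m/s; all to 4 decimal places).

1 0.3710 0.2271 0.4135
2 0.9390 0.2529 -0.2900

phase 1: p=0.1575, T=0.371, ωT=1.409132, cosh=2.168379, sinh=1.924024; start (x,ẋ)=(0.098900, 0.388200) → end (x,ẋ)=(0.227080, 0.413526)
phase 2: p=0.3568, T=0.568, ωT=2.157378, cosh=4.382028, sinh=4.266400; start (x,ẋ)=(0.227080, 0.413526) → end (x,ẋ)=(0.252866, -0.289978)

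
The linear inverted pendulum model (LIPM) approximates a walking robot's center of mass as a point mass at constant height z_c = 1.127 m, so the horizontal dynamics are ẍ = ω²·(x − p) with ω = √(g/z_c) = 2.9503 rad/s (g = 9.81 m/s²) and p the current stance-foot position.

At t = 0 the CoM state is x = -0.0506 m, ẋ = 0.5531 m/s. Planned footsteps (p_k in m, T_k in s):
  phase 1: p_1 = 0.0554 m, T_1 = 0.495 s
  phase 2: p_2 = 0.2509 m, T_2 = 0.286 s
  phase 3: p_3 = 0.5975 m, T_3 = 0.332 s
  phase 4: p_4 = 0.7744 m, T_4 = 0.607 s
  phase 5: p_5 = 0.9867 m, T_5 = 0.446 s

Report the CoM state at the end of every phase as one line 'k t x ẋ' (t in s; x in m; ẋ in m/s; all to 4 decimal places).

1 0.4950 0.1968 0.6182
2 0.7810 0.3749 0.7005
3 1.1130 0.5309 0.3132
4 1.7200 0.3337 -1.1283
5 2.1660 -0.9796 -5.5871

phase 1: p=0.0554, T=0.495, ωT=1.460398, cosh=2.269910, sinh=2.037766; start (x,ẋ)=(-0.050600, 0.553100) → end (x,ẋ)=(0.196815, 0.618213)
phase 2: p=0.2509, T=0.286, ωT=0.843786, cosh=1.377616, sinh=0.947537; start (x,ẋ)=(0.196815, 0.618213) → end (x,ẋ)=(0.374940, 0.700463)
phase 3: p=0.5975, T=0.332, ωT=0.979500, cosh=1.519311, sinh=1.143812; start (x,ẋ)=(0.374940, 0.700463) → end (x,ẋ)=(0.530927, 0.313174)
phase 4: p=0.7744, T=0.607, ωT=1.790832, cosh=3.080630, sinh=2.913809; start (x,ẋ)=(0.530927, 0.313174) → end (x,ẋ)=(0.333651, -1.128267)
phase 5: p=0.9867, T=0.446, ωT=1.315834, cosh=1.998054, sinh=1.729804; start (x,ẋ)=(0.333651, -1.128267) → end (x,ẋ)=(-0.979647, -5.587135)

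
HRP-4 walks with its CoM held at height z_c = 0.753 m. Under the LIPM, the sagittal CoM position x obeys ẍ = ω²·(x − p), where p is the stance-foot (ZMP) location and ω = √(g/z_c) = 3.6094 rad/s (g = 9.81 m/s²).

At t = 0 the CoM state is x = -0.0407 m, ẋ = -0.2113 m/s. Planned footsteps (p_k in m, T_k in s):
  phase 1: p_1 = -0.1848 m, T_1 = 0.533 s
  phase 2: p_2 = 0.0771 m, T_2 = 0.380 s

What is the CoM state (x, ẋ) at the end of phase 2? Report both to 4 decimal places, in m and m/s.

phase 1: p=-0.1848, T=0.533, ωT=1.923810, cosh=3.496523, sinh=3.350474; start (x,ẋ)=(-0.040700, -0.211300) → end (x,ẋ)=(0.122907, 1.003815)
phase 2: p=0.0771, T=0.380, ωT=1.371572, cosh=2.097625, sinh=1.843917; start (x,ẋ)=(0.122907, 1.003815) → end (x,ẋ)=(0.686000, 2.410492)

x = 0.6860, ẋ = 2.4105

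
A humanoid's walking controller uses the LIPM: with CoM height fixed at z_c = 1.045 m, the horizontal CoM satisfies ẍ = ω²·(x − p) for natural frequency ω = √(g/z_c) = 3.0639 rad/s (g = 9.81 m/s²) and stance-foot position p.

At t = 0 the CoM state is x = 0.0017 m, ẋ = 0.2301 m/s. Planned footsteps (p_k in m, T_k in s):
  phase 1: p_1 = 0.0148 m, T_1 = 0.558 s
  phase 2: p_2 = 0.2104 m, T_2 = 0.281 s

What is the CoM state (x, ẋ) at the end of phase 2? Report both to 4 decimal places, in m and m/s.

x = 0.3396, ẋ = 0.6700

phase 1: p=0.0148, T=0.558, ωT=1.709656, cosh=2.853994, sinh=2.673066; start (x,ẋ)=(0.001700, 0.230100) → end (x,ẋ)=(0.178161, 0.549415)
phase 2: p=0.2104, T=0.281, ωT=0.860956, cosh=1.394089, sinh=0.971331; start (x,ẋ)=(0.178161, 0.549415) → end (x,ẋ)=(0.339634, 0.669988)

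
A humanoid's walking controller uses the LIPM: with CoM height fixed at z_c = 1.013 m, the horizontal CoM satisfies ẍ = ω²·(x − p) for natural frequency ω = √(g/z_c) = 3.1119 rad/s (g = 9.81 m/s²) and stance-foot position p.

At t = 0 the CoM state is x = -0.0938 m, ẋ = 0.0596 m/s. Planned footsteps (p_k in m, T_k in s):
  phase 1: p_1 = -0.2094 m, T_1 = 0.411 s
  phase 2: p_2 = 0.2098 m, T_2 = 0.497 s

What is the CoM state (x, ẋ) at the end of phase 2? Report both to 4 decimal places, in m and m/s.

phase 1: p=-0.2094, T=0.411, ωT=1.278991, cosh=1.935665, sinh=1.657347; start (x,ẋ)=(-0.093800, 0.059600) → end (x,ẋ)=(0.046105, 0.711572)
phase 2: p=0.2098, T=0.497, ωT=1.546614, cosh=2.454257, sinh=2.241289; start (x,ẋ)=(0.046105, 0.711572) → end (x,ẋ)=(0.320547, 0.604662)

x = 0.3205, ẋ = 0.6047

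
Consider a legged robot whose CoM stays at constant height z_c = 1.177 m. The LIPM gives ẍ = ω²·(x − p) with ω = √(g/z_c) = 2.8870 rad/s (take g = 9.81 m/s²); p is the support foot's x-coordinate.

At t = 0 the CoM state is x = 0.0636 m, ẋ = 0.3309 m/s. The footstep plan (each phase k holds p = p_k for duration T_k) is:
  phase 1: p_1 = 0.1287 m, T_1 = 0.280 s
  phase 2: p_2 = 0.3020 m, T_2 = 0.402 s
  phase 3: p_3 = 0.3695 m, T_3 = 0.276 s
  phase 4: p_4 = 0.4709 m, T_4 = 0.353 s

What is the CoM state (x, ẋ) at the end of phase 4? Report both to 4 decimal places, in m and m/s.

phase 1: p=0.1287, T=0.280, ωT=0.808360, cosh=1.344906, sinh=0.899318; start (x,ẋ)=(0.063600, 0.330900) → end (x,ẋ)=(0.144224, 0.276008)
phase 2: p=0.3020, T=0.402, ωT=1.160574, cosh=1.752536, sinh=1.439229; start (x,ẋ)=(0.144224, 0.276008) → end (x,ẋ)=(0.163088, -0.171854)
phase 3: p=0.3695, T=0.276, ωT=0.796812, cosh=1.334610, sinh=0.883847; start (x,ẋ)=(0.163088, -0.171854) → end (x,ẋ)=(0.041408, -0.756053)
phase 4: p=0.4709, T=0.353, ωT=1.019111, cosh=1.565823, sinh=1.204907; start (x,ẋ)=(0.041408, -0.756053) → end (x,ẋ)=(-0.517152, -2.677863)

x = -0.5172, ẋ = -2.6779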